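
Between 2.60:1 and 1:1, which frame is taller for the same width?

1:1

2.6 and 1; 2.6 > 1. The smaller width-to-height ratio is the taller frame.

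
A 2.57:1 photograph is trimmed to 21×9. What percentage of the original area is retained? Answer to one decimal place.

90.8%

Going from 2.57:1 to 21×9 means cutting width while keeping height.
(2.333)/(2.570) ≈ 0.908 of the area survives.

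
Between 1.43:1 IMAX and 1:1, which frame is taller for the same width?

1:1

1.43 and 1; 1.43 > 1. The smaller width-to-height ratio is the taller frame.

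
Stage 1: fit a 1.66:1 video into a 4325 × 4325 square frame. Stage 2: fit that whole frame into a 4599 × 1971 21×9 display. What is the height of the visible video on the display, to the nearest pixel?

1187 px

Inside the 4325×4325 canvas the video is width-limited at 4325.00 × 2605.42.
The square canvas is height-limited in 4599×1971, giving 1971.00 × 1971.00; scale factor 0.4557.
So the video's height is 2605.42 × 0.4557 ≈ 1187.35.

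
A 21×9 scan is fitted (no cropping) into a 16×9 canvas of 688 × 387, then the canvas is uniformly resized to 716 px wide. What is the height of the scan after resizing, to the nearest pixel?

In the 688×387 frame the scan fills the width: height = 688 × 9/21 ≈ 294.86 px.
Scaling 688 → 716 is ×1.0407, so the height becomes 294.86 × 1.0407 ≈ 306.86 px.

307 px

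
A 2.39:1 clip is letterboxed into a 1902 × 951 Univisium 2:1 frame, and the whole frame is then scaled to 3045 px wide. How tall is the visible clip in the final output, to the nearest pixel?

1274 px

At 1902×951 the clip is width-limited, so height = 1902 / 2.390 ≈ 795.82 px.
The frame scales by 3045/1902 = 1.6009; 795.82 × 1.6009 ≈ 1274.06 px.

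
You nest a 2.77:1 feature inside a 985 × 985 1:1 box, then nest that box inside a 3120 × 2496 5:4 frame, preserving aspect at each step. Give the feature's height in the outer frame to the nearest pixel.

901 px

First fit — 2.77:1 into 985×985 spans the width: 985.00 × 355.60.
1:1 in 3120×2496: fills the height, so the intermediate becomes 2496.00 × 2496.00 — a scale of ×2.5340.
So the feature's height is 355.60 × 2.5340 ≈ 901.08.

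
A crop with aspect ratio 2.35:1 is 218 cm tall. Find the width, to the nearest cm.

512 cm

At 2.35:1, 218 × 2.350 ≈ 512.30.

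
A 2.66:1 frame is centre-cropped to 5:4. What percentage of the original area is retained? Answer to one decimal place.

5:4 is narrower than 2.66:1, so the crop keeps the full height and trims the width.
Area ratio = (1.250)/(2.660) = 46.99% retained.

47.0%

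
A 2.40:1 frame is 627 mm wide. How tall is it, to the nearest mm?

Height = 627 / 2.400 = 261.25.

261 mm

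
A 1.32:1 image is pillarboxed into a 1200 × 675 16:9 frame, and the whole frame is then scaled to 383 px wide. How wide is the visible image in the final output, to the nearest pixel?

284 px

Fitted into 1200×675, the image spans the height; its width is 675 × 1.320 ≈ 891.00 px.
Resizing to 383 px wide multiplies everything by 0.3192: 891.00 → 284.38 px.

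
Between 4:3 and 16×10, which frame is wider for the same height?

16×10

4:3 = 1.333 and 16×10 = 1.6; 1.6 > 1.333.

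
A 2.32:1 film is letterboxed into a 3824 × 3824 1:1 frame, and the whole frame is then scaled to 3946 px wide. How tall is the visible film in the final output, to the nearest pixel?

Fitted into 3824×3824, the film spans the width; its height is 3824 / 2.320 ≈ 1648.28 px.
Scaling 3824 → 3946 is ×1.0319, so the height becomes 1648.28 × 1.0319 ≈ 1700.86 px.

1701 px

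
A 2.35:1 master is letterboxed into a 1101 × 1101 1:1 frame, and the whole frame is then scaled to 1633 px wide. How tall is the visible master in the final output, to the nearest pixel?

Fitted into 1101×1101, the master spans the width; its height is 1101 / 2.350 ≈ 468.51 px.
The frame scales by 1633/1101 = 1.4832; 468.51 × 1.4832 ≈ 694.89 px.

695 px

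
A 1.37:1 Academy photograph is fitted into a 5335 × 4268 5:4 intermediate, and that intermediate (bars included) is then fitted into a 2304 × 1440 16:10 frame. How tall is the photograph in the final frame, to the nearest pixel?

First fit — 1.37:1 Academy into 5335×4268 spans the width: 5335.00 × 3894.16.
5:4 in 2304×1440: fills the height, so the intermediate becomes 1800.00 × 1440.00 — a scale of ×0.3374.
The photograph scales with it: height 3894.16 × 0.3374 ≈ 1313.87.

1314 px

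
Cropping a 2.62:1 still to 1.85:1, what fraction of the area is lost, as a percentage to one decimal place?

29.4%

Going from 2.62:1 to 1.85:1 means cutting width while keeping height.
(1.850)/(2.620) ≈ 0.706 of the area survives, leaving 29.39% discarded.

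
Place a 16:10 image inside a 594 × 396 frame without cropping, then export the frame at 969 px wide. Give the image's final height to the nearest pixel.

At 594×396 the image is width-limited, so height = 594 × 10/16 ≈ 371.25 px.
The frame scales by 969/594 = 1.6313; 371.25 × 1.6313 ≈ 605.62 px.

606 px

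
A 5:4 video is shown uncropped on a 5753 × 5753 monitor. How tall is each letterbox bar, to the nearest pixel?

575 px

5:4 (1.250) > square (1.000), so the video fills the width.
The video is 5753 × 4/5 ≈ 4602.40 px tall.
Black = 5753 − 4602.40 = 1150.60 px, or 575.30 per bar.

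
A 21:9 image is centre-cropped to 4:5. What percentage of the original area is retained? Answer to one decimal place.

4:5 is narrower than 21:9, so the crop keeps the full height and trims the width.
Fraction kept = (0.800)/(2.333) ≈ 34.29%.

34.3%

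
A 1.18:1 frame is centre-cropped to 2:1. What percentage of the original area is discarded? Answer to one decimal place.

Going from 1.18:1 to 2:1 means cutting height while keeping width.
(1.180)/(2.000) ≈ 0.590 of the area survives, leaving 41.00% discarded.

41.0%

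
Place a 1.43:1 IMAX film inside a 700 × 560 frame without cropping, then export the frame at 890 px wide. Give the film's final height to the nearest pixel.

Fitted into 700×560, the film spans the width; its height is 700 / 1.430 ≈ 489.51 px.
The frame scales by 890/700 = 1.2714; 489.51 × 1.2714 ≈ 622.38 px.

622 px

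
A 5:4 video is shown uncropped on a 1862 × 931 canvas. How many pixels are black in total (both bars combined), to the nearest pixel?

5:4 is narrower than 2:1, so it spans the full height.
The video is 931 × 5/4 ≈ 1163.7500 px wide.
Leftover width: 1862 − 1163.7500 = 698.2500 px.
That's 698.2500 × 931 ≈ 650071 black pixels.

650071 pixels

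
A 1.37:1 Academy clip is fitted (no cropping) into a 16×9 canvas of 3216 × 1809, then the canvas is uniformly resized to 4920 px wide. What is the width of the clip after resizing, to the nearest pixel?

Fitted into 3216×1809, the clip spans the height; its width is 1809 × 1.370 ≈ 2478.33 px.
Scaling 3216 → 4920 is ×1.5299, so the width becomes 2478.33 × 1.5299 ≈ 3791.47 px.

3791 px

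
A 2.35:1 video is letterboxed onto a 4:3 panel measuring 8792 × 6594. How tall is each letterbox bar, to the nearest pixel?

2.35:1 is wider than 4:3, so it spans the full width.
The video is 8792 / 2.350 ≈ 3741.28 px tall.
Black = 6594 − 3741.28 = 2852.72 px, or 1426.36 per bar.

1426 px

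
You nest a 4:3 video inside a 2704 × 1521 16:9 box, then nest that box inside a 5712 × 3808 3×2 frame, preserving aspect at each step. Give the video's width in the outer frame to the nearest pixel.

4284 px

4:3 in 2704×1521: fills the height, so the video is 2028.00 × 1521.00.
The 16:9 canvas is width-limited in 5712×3808, giving 5712.00 × 3213.00; scale factor 2.1124.
So the video's width is 2028.00 × 2.1124 ≈ 4284.00.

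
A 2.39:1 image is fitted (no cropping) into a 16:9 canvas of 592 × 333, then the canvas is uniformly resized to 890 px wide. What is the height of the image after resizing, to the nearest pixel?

Fitted into 592×333, the image spans the width; its height is 592 / 2.390 ≈ 247.70 px.
The frame scales by 890/592 = 1.5034; 247.70 × 1.5034 ≈ 372.38 px.

372 px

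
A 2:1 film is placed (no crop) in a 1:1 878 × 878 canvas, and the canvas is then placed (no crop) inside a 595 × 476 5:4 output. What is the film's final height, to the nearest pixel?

238 px

Inside the 878×878 canvas the film is width-limited at 878.00 × 439.00.
1:1 in 595×476: fills the height, so the intermediate becomes 476.00 × 476.00 — a scale of ×0.5421.
Applying the same ×0.5421: 439.00 → 238.00.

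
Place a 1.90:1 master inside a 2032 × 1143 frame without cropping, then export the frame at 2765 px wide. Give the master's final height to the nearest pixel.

At 2032×1143 the master is width-limited, so height = 2032 / 1.900 ≈ 1069.47 px.
The frame scales by 2765/2032 = 1.3607; 1069.47 × 1.3607 ≈ 1455.26 px.

1455 px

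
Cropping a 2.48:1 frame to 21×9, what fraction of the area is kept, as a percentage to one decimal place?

94.1%

21×9 is narrower than 2.48:1, so the crop keeps the full height and trims the width.
Fraction kept = (2.333)/(2.480) ≈ 94.09%.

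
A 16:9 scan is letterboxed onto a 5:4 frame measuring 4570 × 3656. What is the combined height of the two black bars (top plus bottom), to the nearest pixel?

1085 px

16:9 (1.778) > 5:4 (1.250), so the scan fills the width.
Content height = 4570 × 9/16 ≈ 2570.62 px.
Black = 3656 − 2570.62 = 1085.38 px.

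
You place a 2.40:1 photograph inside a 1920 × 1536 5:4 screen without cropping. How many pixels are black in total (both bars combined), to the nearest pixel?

1413120 pixels

Since 2.400 > 1.250, the photograph is width-limited.
Content height = 1920 / 2.400 ≈ 800.0000 px.
Black = 1536 − 800.0000 = 736.0000 px.
That's 736.0000 × 1920 ≈ 1413120 black pixels.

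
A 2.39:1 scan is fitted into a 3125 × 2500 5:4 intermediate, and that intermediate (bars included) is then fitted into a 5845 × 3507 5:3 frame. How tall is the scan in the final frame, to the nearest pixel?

1834 px

2.39:1 in 3125×2500: fills the width, so the scan is 3125.00 × 1307.53.
5:4 in 5845×3507: fills the height, so the intermediate becomes 4383.75 × 3507.00 — a scale of ×1.4028.
The scan scales with it: height 1307.53 × 1.4028 ≈ 1834.21.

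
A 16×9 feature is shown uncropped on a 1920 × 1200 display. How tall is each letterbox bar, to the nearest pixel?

60 px

Since 1.778 > 1.600, the feature is width-limited.
Content height = 1920 × 9/16 ≈ 1080.00 px.
Black = 1200 − 1080.00 = 120.00 px, or 60.00 per bar.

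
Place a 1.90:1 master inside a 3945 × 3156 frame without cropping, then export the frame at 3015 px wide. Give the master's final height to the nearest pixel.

1587 px

Fitted into 3945×3156, the master spans the width; its height is 3945 / 1.900 ≈ 2076.32 px.
Scaling 3945 → 3015 is ×0.7643, so the height becomes 2076.32 × 0.7643 ≈ 1586.84 px.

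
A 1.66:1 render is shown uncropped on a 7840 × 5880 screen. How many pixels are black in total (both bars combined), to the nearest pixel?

9071730 pixels

1.66:1 (1.660) > 4×3 (1.333), so the render fills the width.
That makes the image 4722.8916 px tall (7840 / 1.660).
5880 − 4722.8916 = 1157.1084 px of bars.
Bar area = 1157.1084 × 7840 ≈ 9071730 px.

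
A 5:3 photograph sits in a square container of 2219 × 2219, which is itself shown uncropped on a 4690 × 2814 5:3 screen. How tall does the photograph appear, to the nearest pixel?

1688 px

Inside the 2219×2219 canvas the photograph is width-limited at 2219.00 × 1331.40.
The square canvas is height-limited in 4690×2814, giving 2814.00 × 2814.00; scale factor 1.2681.
The photograph scales with it: height 1331.40 × 1.2681 ≈ 1688.40.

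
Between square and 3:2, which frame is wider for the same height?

square = 1 and 3:2 = 1.5; 1.5 > 1.

3:2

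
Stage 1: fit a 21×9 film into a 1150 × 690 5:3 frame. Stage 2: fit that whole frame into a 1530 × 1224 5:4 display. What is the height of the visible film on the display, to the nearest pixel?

First fit — 21×9 into 1150×690 spans the width: 1150.00 × 492.86.
5:3 in 1530×1224: fills the width, so the intermediate becomes 1530.00 × 918.00 — a scale of ×1.3304.
So the film's height is 492.86 × 1.3304 ≈ 655.71.

656 px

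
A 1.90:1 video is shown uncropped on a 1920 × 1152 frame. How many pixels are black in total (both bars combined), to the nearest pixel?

1.90:1 is wider than 5:3, so it spans the full width.
The video is 1920 / 1.900 ≈ 1010.5263 px tall.
Black = 1152 − 1010.5263 = 141.4737 px.
That's 141.4737 × 1920 ≈ 271629 black pixels.

271629 pixels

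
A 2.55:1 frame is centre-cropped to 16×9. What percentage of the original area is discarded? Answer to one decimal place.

30.3%

The height stays; only width is cut (since 16×9 is narrower than 2.55:1).
Area ratio = (1.778)/(2.550) = 69.72%; the remaining 30.28% is cropped out.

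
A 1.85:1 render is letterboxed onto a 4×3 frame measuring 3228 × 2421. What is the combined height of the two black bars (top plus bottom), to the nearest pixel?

Since 1.850 > 1.333, the render is width-limited.
Content height = 3228 / 1.850 ≈ 1744.86 px.
Black = 2421 − 1744.86 = 676.14 px.

676 px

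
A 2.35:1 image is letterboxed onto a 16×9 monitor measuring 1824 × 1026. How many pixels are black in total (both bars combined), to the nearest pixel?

Since 2.350 > 1.778, the image is width-limited.
Content height = 1824 / 2.350 ≈ 776.1702 px.
Black = 1026 − 776.1702 = 249.8298 px.
That's 249.8298 × 1824 ≈ 455690 black pixels.

455690 pixels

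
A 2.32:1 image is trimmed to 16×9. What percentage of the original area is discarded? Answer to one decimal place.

23.4%

16×9 is narrower than 2.32:1, so the crop keeps the full height and trims the width.
Area ratio = (1.778)/(2.320) = 76.63%; the remaining 23.37% is cropped out.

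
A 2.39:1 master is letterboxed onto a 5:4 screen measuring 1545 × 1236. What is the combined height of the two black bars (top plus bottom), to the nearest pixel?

590 px

Since 2.390 > 1.250, the master is width-limited.
Content height = 1545 / 2.390 ≈ 646.44 px.
Leftover height: 1236 − 646.44 = 589.56 px.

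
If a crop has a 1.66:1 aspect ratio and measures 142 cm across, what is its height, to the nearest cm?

Height = 142 / 1.660 = 85.54.

86 cm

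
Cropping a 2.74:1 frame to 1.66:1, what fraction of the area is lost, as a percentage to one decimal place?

39.4%

1.66:1 is narrower than 2.74:1, so the crop keeps the full height and trims the width.
Fraction kept = (1.660)/(2.740) ≈ 60.58%, so 39.42% is lost.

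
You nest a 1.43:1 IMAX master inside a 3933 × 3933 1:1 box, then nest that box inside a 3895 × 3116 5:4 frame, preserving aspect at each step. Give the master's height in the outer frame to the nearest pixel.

1.43:1 IMAX in 3933×3933: fills the width, so the master is 3933.00 × 2750.35.
Second fit — the 1:1 canvas into 3895×3116 spans the height: 3116.00 × 3116.00 (×0.7923 from 3933×3933).
So the master's height is 2750.35 × 0.7923 ≈ 2179.02.

2179 px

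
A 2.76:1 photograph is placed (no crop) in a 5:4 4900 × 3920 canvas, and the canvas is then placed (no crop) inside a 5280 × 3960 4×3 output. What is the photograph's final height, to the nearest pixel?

First fit — 2.76:1 into 4900×3920 spans the width: 4900.00 × 1775.36.
5:4 in 5280×3960: fills the height, so the intermediate becomes 4950.00 × 3960.00 — a scale of ×1.0102.
So the photograph's height is 1775.36 × 1.0102 ≈ 1793.48.

1793 px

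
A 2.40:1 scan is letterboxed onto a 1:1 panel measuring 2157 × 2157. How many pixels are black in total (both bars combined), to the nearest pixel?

2.40:1 is wider than 1:1, so it spans the full width.
The scan is 2157 / 2.400 ≈ 898.7500 px tall.
Leftover height: 2157 − 898.7500 = 1258.2500 px.
Across the 2157-px span: 1258.2500 × 2157 ≈ 2714045 px.

2714045 pixels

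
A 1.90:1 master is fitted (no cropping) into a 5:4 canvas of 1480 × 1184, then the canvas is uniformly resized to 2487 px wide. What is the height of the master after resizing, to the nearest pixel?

At 1480×1184 the master is width-limited, so height = 1480 / 1.900 ≈ 778.95 px.
Scaling 1480 → 2487 is ×1.6804, so the height becomes 778.95 × 1.6804 ≈ 1308.95 px.

1309 px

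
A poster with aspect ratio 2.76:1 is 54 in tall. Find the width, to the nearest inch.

149 in

At 2.76:1, 54 × 2.760 ≈ 149.04.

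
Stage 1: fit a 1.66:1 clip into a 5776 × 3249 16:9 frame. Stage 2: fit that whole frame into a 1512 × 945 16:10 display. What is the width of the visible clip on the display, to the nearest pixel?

1412 px

Inside the 5776×3249 canvas the clip is height-limited at 5393.34 × 3249.00.
16:9 in 1512×945: fills the width, so the intermediate becomes 1512.00 × 850.50 — a scale of ×0.2618.
Applying the same ×0.2618: 5393.34 → 1411.83.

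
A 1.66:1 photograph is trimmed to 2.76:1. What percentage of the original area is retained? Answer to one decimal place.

2.76:1 is wider than 1.66:1, so the crop keeps the full width and trims the height.
Fraction kept = (1.660)/(2.760) ≈ 60.14%.

60.1%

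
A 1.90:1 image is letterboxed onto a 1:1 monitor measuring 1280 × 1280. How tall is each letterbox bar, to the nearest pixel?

303 px

1.90:1 (1.900) > 1:1 (1.000), so the image fills the width.
Content height = 1280 / 1.900 ≈ 673.68 px.
Black = 1280 − 673.68 = 606.32 px, or 303.16 per bar.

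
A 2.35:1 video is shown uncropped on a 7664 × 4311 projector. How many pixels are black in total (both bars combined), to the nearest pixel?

8045080 pixels

Since 2.350 > 1.778, the video is width-limited.
Content height = 7664 / 2.350 ≈ 3261.2766 px.
Black = 4311 − 3261.2766 = 1049.7234 px.
Across the 7664-px span: 1049.7234 × 7664 ≈ 8045080 px.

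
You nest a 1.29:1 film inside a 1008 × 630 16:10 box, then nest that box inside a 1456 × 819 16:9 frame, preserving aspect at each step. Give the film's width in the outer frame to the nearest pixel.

1057 px

Inside the 1008×630 canvas the film is height-limited at 812.70 × 630.00.
The 16:10 canvas is height-limited in 1456×819, giving 1310.40 × 819.00; scale factor 1.3000.
So the film's width is 812.70 × 1.3000 ≈ 1056.51.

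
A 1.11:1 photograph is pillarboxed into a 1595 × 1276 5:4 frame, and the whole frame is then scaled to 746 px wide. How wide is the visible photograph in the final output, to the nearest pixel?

Fitted into 1595×1276, the photograph spans the height; its width is 1276 × 1.110 ≈ 1416.36 px.
Scaling 1595 → 746 is ×0.4677, so the width becomes 1416.36 × 0.4677 ≈ 662.45 px.

662 px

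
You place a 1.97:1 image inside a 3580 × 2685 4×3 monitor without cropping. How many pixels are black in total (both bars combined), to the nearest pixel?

3106513 pixels

1.97:1 (1.970) > 4×3 (1.333), so the image fills the width.
That makes the image 1817.2589 px tall (3580 / 1.970).
Leftover height: 2685 − 1817.2589 = 867.7411 px.
Across the 3580-px span: 867.7411 × 3580 ≈ 3106513 px.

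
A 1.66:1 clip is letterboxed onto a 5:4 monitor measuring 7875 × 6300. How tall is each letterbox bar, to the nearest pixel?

778 px

1.66:1 is wider than 5:4, so it spans the full width.
Content height = 7875 / 1.660 ≈ 4743.98 px.
Black = 6300 − 4743.98 = 1556.02 px, or 778.01 per bar.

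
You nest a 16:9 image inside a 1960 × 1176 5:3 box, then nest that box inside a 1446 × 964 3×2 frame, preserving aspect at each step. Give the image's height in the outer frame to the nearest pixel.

813 px

Inside the 1960×1176 canvas the image is width-limited at 1960.00 × 1102.50.
5:3 in 1446×964: fills the width, so the intermediate becomes 1446.00 × 867.60 — a scale of ×0.7378.
So the image's height is 1102.50 × 0.7378 ≈ 813.38.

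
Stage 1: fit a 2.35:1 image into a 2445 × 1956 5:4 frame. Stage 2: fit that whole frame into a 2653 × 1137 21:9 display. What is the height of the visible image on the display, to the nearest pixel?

First fit — 2.35:1 into 2445×1956 spans the width: 2445.00 × 1040.43.
Second fit — the 5:4 canvas into 2653×1137 spans the height: 1421.25 × 1137.00 (×0.5813 from 2445×1956).
The image scales with it: height 1040.43 × 0.5813 ≈ 604.79.

605 px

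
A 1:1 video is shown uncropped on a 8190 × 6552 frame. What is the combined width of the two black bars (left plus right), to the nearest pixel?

1638 px

1:1 (1.000) < 5:4 (1.250), so the video fills the height.
Content width = 6552 × 1/1 ≈ 6552.00 px.
Leftover width: 8190 − 6552.00 = 1638.00 px.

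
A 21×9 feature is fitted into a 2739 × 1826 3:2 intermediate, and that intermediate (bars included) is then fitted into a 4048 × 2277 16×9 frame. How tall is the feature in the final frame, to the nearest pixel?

First fit — 21×9 into 2739×1826 spans the width: 2739.00 × 1173.86.
3:2 in 4048×2277: fills the height, so the intermediate becomes 3415.50 × 2277.00 — a scale of ×1.2470.
The feature scales with it: height 1173.86 × 1.2470 ≈ 1463.79.

1464 px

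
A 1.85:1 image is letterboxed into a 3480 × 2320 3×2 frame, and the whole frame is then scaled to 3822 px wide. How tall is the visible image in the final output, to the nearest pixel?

2066 px

Fitted into 3480×2320, the image spans the width; its height is 3480 / 1.850 ≈ 1881.08 px.
Scaling 3480 → 3822 is ×1.0983, so the height becomes 1881.08 × 1.0983 ≈ 2065.95 px.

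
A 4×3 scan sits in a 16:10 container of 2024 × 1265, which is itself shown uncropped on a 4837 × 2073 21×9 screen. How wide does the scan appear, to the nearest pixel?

Inside the 2024×1265 canvas the scan is height-limited at 1686.67 × 1265.00.
16:10 in 4837×2073: fills the height, so the intermediate becomes 3316.80 × 2073.00 — a scale of ×1.6387.
Applying the same ×1.6387: 1686.67 → 2764.00.

2764 px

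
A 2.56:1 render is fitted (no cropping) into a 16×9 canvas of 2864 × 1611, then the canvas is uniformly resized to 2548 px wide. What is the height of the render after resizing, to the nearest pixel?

At 2864×1611 the render is width-limited, so height = 2864 / 2.560 ≈ 1118.75 px.
The frame scales by 2548/2864 = 0.8897; 1118.75 × 0.8897 ≈ 995.31 px.

995 px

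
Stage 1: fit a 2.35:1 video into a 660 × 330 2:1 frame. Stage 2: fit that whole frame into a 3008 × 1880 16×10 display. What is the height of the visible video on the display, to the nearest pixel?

2.35:1 in 660×330: fills the width, so the video is 660.00 × 280.85.
The 2:1 canvas is width-limited in 3008×1880, giving 3008.00 × 1504.00; scale factor 4.5576.
The video scales with it: height 280.85 × 4.5576 ≈ 1280.00.

1280 px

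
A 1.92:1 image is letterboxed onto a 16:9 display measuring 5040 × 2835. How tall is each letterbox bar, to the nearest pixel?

105 px

Since 1.920 > 1.778, the image is width-limited.
Content height = 5040 / 1.920 ≈ 2625.00 px.
2835 − 2625.00 = 210.00 px of bars (105.00 each).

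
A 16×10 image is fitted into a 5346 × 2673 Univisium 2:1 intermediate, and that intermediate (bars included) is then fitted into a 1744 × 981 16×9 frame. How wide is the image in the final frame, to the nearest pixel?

1395 px

First fit — 16×10 into 5346×2673 spans the height: 4276.80 × 2673.00.
Second fit — the Univisium 2:1 canvas into 1744×981 spans the width: 1744.00 × 872.00 (×0.3262 from 5346×2673).
Applying the same ×0.3262: 4276.80 → 1395.20.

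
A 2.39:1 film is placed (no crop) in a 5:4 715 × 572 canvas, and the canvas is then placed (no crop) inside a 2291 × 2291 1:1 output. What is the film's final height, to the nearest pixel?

959 px

Inside the 715×572 canvas the film is width-limited at 715.00 × 299.16.
5:4 in 2291×2291: fills the width, so the intermediate becomes 2291.00 × 1832.80 — a scale of ×3.2042.
Applying the same ×3.2042: 299.16 → 958.58.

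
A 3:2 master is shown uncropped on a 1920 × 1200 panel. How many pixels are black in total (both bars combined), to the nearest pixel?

144000 pixels

3:2 is narrower than 16×10, so it spans the full height.
Content width = 1200 × 3/2 ≈ 1800.0000 px.
1920 − 1800.0000 = 120.0000 px of bars.
That's 120.0000 × 1200 ≈ 144000 black pixels.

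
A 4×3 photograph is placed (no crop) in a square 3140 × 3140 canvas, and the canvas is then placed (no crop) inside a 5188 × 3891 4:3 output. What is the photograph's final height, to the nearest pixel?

Inside the 3140×3140 canvas the photograph is width-limited at 3140.00 × 2355.00.
The square canvas is height-limited in 5188×3891, giving 3891.00 × 3891.00; scale factor 1.2392.
So the photograph's height is 2355.00 × 1.2392 ≈ 2918.25.

2918 px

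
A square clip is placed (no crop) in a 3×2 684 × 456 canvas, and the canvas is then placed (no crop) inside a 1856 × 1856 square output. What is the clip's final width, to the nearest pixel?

1237 px

Inside the 684×456 canvas the clip is height-limited at 456.00 × 456.00.
3×2 in 1856×1856: fills the width, so the intermediate becomes 1856.00 × 1237.33 — a scale of ×2.7135.
The clip scales with it: width 456.00 × 2.7135 ≈ 1237.33.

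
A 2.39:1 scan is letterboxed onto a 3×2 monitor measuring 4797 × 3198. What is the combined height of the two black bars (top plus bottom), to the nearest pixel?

2.39:1 is wider than 3×2, so it spans the full width.
The scan is 4797 / 2.390 ≈ 2007.11 px tall.
Black = 3198 − 2007.11 = 1190.89 px.

1191 px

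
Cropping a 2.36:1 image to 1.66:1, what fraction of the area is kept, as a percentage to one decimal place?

1.66:1 is narrower than 2.36:1, so the crop keeps the full height and trims the width.
Fraction kept = (1.660)/(2.360) ≈ 70.34%.

70.3%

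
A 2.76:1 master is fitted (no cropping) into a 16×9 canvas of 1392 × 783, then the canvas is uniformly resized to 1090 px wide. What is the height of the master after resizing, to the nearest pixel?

At 1392×783 the master is width-limited, so height = 1392 / 2.760 ≈ 504.35 px.
The frame scales by 1090/1392 = 0.7830; 504.35 × 0.7830 ≈ 394.93 px.

395 px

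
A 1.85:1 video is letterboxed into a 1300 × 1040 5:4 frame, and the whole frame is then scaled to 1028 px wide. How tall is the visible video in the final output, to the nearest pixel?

In the 1300×1040 frame the video fills the width: height = 1300 / 1.850 ≈ 702.70 px.
Resizing to 1028 px wide multiplies everything by 0.7908: 702.70 → 555.68 px.

556 px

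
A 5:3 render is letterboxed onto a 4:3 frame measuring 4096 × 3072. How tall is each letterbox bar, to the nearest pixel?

307 px

5:3 (1.667) > 4:3 (1.333), so the render fills the width.
That makes the image 2457.60 px tall (4096 × 3/5).
Leftover height: 3072 − 2457.60 = 614.40 px → 307.20 each side.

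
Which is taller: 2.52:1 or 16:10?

16:10

2.52 and 16:10 = 1.6; 2.52 > 1.6. The smaller width-to-height ratio is the taller frame.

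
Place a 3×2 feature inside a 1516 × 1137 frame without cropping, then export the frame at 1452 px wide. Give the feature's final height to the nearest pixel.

Fitted into 1516×1137, the feature spans the width; its height is 1516 × 2/3 ≈ 1010.67 px.
The frame scales by 1452/1516 = 0.9578; 1010.67 × 0.9578 ≈ 968.00 px.

968 px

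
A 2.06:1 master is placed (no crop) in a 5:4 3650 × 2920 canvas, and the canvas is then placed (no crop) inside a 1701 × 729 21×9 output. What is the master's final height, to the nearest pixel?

Inside the 3650×2920 canvas the master is width-limited at 3650.00 × 1771.84.
The 5:4 canvas is height-limited in 1701×729, giving 911.25 × 729.00; scale factor 0.2497.
Applying the same ×0.2497: 1771.84 → 442.35.

442 px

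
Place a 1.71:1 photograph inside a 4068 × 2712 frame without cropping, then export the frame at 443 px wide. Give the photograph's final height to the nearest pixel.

259 px

In the 4068×2712 frame the photograph fills the width: height = 4068 / 1.710 ≈ 2378.95 px.
Resizing to 443 px wide multiplies everything by 0.1089: 2378.95 → 259.06 px.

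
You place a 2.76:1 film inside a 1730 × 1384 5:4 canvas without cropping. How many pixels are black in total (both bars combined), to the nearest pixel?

2.76:1 is wider than 5:4, so it spans the full width.
Content height = 1730 / 2.760 ≈ 626.8116 px.
Leftover height: 1384 − 626.8116 = 757.1884 px.
Across the 1730-px span: 757.1884 × 1730 ≈ 1309936 px.

1309936 pixels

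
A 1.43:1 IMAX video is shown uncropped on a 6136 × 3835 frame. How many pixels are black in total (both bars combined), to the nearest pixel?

2500228 pixels

1.43:1 IMAX is narrower than 16×10, so it spans the full height.
Content width = 3835 × 1.430 ≈ 5484.0500 px.
Black = 6136 − 5484.0500 = 651.9500 px.
Across the 3835-px span: 651.9500 × 3835 ≈ 2500228 px.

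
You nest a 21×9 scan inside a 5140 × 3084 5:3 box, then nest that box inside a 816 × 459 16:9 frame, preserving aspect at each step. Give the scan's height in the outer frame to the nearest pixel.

Inside the 5140×3084 canvas the scan is width-limited at 5140.00 × 2202.86.
The 5:3 canvas is height-limited in 816×459, giving 765.00 × 459.00; scale factor 0.1488.
Applying the same ×0.1488: 2202.86 → 327.86.

328 px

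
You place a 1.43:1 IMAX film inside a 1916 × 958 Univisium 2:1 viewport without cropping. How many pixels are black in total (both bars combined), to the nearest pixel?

1.43:1 IMAX (1.430) < Univisium 2:1 (2.000), so the film fills the height.
Content width = 958 × 1.430 ≈ 1369.9400 px.
Leftover width: 1916 − 1369.9400 = 546.0600 px.
Across the 958-px span: 546.0600 × 958 ≈ 523125 px.

523125 pixels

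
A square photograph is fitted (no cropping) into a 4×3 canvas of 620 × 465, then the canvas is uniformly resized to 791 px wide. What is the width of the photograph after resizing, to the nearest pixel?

593 px

In the 620×465 frame the photograph fills the height: width = 465 × 1/1 ≈ 465.00 px.
The frame scales by 791/620 = 1.2758; 465.00 × 1.2758 ≈ 593.25 px.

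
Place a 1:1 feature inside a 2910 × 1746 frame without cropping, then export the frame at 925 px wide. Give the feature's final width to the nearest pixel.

555 px

Fitted into 2910×1746, the feature spans the height; its width is 1746 × 1/1 ≈ 1746.00 px.
Scaling 2910 → 925 is ×0.3179, so the width becomes 1746.00 × 0.3179 ≈ 555.00 px.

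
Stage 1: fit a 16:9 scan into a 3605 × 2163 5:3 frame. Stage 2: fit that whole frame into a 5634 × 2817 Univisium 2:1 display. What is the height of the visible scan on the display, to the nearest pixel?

2641 px

First fit — 16:9 into 3605×2163 spans the width: 3605.00 × 2027.81.
5:3 in 5634×2817: fills the height, so the intermediate becomes 4695.00 × 2817.00 — a scale of ×1.3024.
So the scan's height is 2027.81 × 1.3024 ≈ 2640.94.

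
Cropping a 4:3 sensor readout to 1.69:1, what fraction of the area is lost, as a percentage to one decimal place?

21.1%

1.69:1 is wider than 4:3, so the crop keeps the full width and trims the height.
(1.333)/(1.690) ≈ 0.789 of the area survives, leaving 21.10% discarded.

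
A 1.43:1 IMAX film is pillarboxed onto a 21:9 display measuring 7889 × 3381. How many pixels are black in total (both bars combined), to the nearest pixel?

10326149 pixels

Since 1.430 < 2.333, the film is height-limited.
The film is 3381 × 1.430 ≈ 4834.8300 px wide.
7889 − 4834.8300 = 3054.1700 px of bars.
Across the 3381-px span: 3054.1700 × 3381 ≈ 10326149 px.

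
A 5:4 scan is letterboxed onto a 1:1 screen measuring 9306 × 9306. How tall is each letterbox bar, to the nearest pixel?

931 px

5:4 (1.250) > 1:1 (1.000), so the scan fills the width.
Content height = 9306 × 4/5 ≈ 7444.80 px.
9306 − 7444.80 = 1861.20 px of bars (930.60 each).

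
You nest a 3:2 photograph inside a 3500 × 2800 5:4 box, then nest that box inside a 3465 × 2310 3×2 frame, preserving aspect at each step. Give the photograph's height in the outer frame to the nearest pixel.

1925 px

First fit — 3:2 into 3500×2800 spans the width: 3500.00 × 2333.33.
The 5:4 canvas is height-limited in 3465×2310, giving 2887.50 × 2310.00; scale factor 0.8250.
So the photograph's height is 2333.33 × 0.8250 ≈ 1925.00.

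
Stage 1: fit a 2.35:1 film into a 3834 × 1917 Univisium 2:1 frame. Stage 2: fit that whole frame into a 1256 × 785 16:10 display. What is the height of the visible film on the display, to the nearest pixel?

Inside the 3834×1917 canvas the film is width-limited at 3834.00 × 1631.49.
Univisium 2:1 in 1256×785: fills the width, so the intermediate becomes 1256.00 × 628.00 — a scale of ×0.3276.
So the film's height is 1631.49 × 0.3276 ≈ 534.47.

534 px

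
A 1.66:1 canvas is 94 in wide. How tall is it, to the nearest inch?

57 in

94 / 1.660 = 56.63.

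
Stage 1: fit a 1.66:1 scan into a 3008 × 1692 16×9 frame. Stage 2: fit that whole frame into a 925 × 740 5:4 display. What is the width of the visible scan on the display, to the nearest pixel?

864 px

First fit — 1.66:1 into 3008×1692 spans the height: 2808.72 × 1692.00.
16×9 in 925×740: fills the width, so the intermediate becomes 925.00 × 520.31 — a scale of ×0.3075.
Applying the same ×0.3075: 2808.72 → 863.72.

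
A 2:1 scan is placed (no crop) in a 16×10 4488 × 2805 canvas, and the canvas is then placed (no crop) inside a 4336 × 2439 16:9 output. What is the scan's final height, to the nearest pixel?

1951 px

Inside the 4488×2805 canvas the scan is width-limited at 4488.00 × 2244.00.
Second fit — the 16×10 canvas into 4336×2439 spans the height: 3902.40 × 2439.00 (×0.8695 from 4488×2805).
So the scan's height is 2244.00 × 0.8695 ≈ 1951.20.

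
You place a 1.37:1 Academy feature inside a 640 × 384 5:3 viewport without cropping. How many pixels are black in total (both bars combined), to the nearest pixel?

1.37:1 Academy is narrower than 5:3, so it spans the full height.
The feature is 384 × 1.370 ≈ 526.0800 px wide.
Black = 640 − 526.0800 = 113.9200 px.
That's 113.9200 × 384 ≈ 43745 black pixels.

43745 pixels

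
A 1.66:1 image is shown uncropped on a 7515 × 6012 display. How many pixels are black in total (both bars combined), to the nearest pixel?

11158960 pixels

1.66:1 is wider than 5:4, so it spans the full width.
Content height = 7515 / 1.660 ≈ 4527.1084 px.
Leftover height: 6012 − 4527.1084 = 1484.8916 px.
Across the 7515-px span: 1484.8916 × 7515 ≈ 11158960 px.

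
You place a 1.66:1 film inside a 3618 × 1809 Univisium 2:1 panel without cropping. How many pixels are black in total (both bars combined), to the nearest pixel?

Since 1.660 < 2.000, the film is height-limited.
Content width = 1809 × 1.660 ≈ 3002.9400 px.
Black = 3618 − 3002.9400 = 615.0600 px.
That's 615.0600 × 1809 ≈ 1112644 black pixels.

1112644 pixels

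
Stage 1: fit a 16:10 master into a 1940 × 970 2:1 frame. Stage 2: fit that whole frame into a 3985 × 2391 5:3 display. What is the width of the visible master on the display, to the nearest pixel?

Inside the 1940×970 canvas the master is height-limited at 1552.00 × 970.00.
Second fit — the 2:1 canvas into 3985×2391 spans the width: 3985.00 × 1992.50 (×2.0541 from 1940×970).
The master scales with it: width 1552.00 × 2.0541 ≈ 3188.00.

3188 px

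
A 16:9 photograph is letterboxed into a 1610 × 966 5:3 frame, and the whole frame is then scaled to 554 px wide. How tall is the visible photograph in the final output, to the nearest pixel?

Fitted into 1610×966, the photograph spans the width; its height is 1610 × 9/16 ≈ 905.62 px.
Resizing to 554 px wide multiplies everything by 0.3441: 905.62 → 311.62 px.

312 px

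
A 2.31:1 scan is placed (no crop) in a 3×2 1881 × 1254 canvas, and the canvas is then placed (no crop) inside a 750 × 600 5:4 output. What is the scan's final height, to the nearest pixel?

Inside the 1881×1254 canvas the scan is width-limited at 1881.00 × 814.29.
The 3×2 canvas is width-limited in 750×600, giving 750.00 × 500.00; scale factor 0.3987.
Applying the same ×0.3987: 814.29 → 324.68.

325 px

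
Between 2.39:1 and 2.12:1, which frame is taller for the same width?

2.12:1

2.39 and 2.12; 2.39 > 2.12. The smaller width-to-height ratio is the taller frame.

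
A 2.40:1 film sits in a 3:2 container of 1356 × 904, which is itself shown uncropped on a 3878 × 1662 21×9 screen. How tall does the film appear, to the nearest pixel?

First fit — 2.40:1 into 1356×904 spans the width: 1356.00 × 565.00.
3:2 in 3878×1662: fills the height, so the intermediate becomes 2493.00 × 1662.00 — a scale of ×1.8385.
Applying the same ×1.8385: 565.00 → 1038.75.

1039 px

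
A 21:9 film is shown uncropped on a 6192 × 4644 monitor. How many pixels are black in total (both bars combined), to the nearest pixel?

Since 2.333 > 1.333, the film is width-limited.
Content height = 6192 × 9/21 ≈ 2653.7143 px.
4644 − 2653.7143 = 1990.2857 px of bars.
Across the 6192-px span: 1990.2857 × 6192 ≈ 12323849 px.

12323849 pixels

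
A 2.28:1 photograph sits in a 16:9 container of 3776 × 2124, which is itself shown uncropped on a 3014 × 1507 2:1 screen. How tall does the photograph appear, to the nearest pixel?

First fit — 2.28:1 into 3776×2124 spans the width: 3776.00 × 1656.14.
16:9 in 3014×1507: fills the height, so the intermediate becomes 2679.11 × 1507.00 — a scale of ×0.7095.
So the photograph's height is 1656.14 × 0.7095 ≈ 1175.05.

1175 px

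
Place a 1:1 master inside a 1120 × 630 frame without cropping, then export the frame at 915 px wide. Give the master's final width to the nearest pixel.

Fitted into 1120×630, the master spans the height; its width is 630 × 1/1 ≈ 630.00 px.
Scaling 1120 → 915 is ×0.8170, so the width becomes 630.00 × 0.8170 ≈ 514.69 px.

515 px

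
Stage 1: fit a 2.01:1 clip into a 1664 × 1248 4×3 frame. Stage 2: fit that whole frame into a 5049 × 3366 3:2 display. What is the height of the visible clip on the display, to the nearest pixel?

2.01:1 in 1664×1248: fills the width, so the clip is 1664.00 × 827.86.
4×3 in 5049×3366: fills the height, so the intermediate becomes 4488.00 × 3366.00 — a scale of ×2.6971.
The clip scales with it: height 827.86 × 2.6971 ≈ 2232.84.

2233 px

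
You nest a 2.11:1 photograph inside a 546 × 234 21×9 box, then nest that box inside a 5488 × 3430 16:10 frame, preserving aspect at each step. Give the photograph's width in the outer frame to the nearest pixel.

4963 px

First fit — 2.11:1 into 546×234 spans the height: 493.74 × 234.00.
Second fit — the 21×9 canvas into 5488×3430 spans the width: 5488.00 × 2352.00 (×10.0513 from 546×234).
Applying the same ×10.0513: 493.74 → 4962.72.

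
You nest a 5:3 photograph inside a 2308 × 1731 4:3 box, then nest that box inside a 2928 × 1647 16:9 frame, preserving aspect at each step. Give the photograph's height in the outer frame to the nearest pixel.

1318 px

Inside the 2308×1731 canvas the photograph is width-limited at 2308.00 × 1384.80.
4:3 in 2928×1647: fills the height, so the intermediate becomes 2196.00 × 1647.00 — a scale of ×0.9515.
So the photograph's height is 1384.80 × 0.9515 ≈ 1317.60.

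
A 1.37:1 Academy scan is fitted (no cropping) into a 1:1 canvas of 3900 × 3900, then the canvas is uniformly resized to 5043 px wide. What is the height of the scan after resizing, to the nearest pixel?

Fitted into 3900×3900, the scan spans the width; its height is 3900 / 1.370 ≈ 2846.72 px.
Scaling 3900 → 5043 is ×1.2931, so the height becomes 2846.72 × 1.2931 ≈ 3681.02 px.

3681 px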